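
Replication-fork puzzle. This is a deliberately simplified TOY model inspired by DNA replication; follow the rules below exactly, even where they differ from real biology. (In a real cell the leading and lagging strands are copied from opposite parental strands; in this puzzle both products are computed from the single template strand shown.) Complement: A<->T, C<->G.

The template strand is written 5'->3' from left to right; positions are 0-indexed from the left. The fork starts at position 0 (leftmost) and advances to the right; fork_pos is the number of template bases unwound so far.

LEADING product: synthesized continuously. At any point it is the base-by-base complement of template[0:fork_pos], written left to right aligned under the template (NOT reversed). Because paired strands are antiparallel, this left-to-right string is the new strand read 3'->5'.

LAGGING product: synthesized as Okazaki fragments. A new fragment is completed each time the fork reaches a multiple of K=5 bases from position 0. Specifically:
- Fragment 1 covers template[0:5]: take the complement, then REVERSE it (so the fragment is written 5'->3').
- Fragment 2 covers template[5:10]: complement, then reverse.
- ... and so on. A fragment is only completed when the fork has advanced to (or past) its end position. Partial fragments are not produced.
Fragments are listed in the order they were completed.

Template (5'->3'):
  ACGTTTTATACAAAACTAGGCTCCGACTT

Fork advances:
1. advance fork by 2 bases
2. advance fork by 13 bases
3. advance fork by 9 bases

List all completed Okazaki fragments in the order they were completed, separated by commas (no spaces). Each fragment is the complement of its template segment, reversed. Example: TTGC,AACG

Step 1: advance 2 -> fork_pos = 0 + 2 = 2. Next multiple of 5 is 5 (not reached); still 0 fragment(s).
Step 2: advance 13 -> fork_pos = 2 + 13 = 15. Reached multiple(s) of 5: 5, 10, 15 -> fragments 1-3 completed (3 total).
Step 3: advance 9 -> fork_pos = 15 + 9 = 24. Reached multiple(s) of 5: 20 -> fragment 4 completed (4 total).
Final fork_pos = 24, so 4 fragment(s) are complete. Build each: template segment -> complement -> reverse.
Fragment 1: template[0:5] = ACGTT -> complement TGCAA -> reversed AACGT
Fragment 2: template[5:10] = TTATA -> complement AATAT -> reversed TATAA
Fragment 3: template[10:15] = CAAAA -> complement GTTTT -> reversed TTTTG
Fragment 4: template[15:20] = CTAGG -> complement GATCC -> reversed CCTAG

Answer: AACGT,TATAA,TTTTG,CCTAG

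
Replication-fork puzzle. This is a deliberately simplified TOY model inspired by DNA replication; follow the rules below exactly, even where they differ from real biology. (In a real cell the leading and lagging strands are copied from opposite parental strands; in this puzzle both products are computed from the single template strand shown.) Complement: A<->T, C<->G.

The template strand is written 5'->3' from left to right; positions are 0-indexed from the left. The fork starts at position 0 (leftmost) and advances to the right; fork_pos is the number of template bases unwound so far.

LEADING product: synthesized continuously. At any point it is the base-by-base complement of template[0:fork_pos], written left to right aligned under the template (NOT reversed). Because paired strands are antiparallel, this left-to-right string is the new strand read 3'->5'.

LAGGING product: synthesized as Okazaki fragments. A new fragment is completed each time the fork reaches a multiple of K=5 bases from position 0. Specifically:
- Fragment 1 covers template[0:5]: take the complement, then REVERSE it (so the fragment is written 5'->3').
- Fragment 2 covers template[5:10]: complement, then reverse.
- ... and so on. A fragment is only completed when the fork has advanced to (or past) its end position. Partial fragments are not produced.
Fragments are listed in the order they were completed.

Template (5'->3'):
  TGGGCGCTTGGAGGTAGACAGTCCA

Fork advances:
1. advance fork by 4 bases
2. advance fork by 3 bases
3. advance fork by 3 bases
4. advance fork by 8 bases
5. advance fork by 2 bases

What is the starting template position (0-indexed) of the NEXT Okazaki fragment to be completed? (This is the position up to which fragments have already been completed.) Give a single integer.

Step 1: advance 4 -> fork_pos = 0 + 4 = 4. Next multiple of 5 is 5 (not reached); still 0 fragment(s).
Step 2: advance 3 -> fork_pos = 4 + 3 = 7. Reached multiple(s) of 5: 5 -> fragment 1 completed (1 total).
Step 3: advance 3 -> fork_pos = 7 + 3 = 10. Reached multiple(s) of 5: 10 -> fragment 2 completed (2 total).
Step 4: advance 8 -> fork_pos = 10 + 8 = 18. Reached multiple(s) of 5: 15 -> fragment 3 completed (3 total).
Step 5: advance 2 -> fork_pos = 18 + 2 = 20. Reached multiple(s) of 5: 20 -> fragment 4 completed (4 total).
4 fragment(s) completed, covering template[0:20] (4 x 5 = 20). The next fragment, fragment 5, covers template[20:25], so it starts at position 20.

Answer: 20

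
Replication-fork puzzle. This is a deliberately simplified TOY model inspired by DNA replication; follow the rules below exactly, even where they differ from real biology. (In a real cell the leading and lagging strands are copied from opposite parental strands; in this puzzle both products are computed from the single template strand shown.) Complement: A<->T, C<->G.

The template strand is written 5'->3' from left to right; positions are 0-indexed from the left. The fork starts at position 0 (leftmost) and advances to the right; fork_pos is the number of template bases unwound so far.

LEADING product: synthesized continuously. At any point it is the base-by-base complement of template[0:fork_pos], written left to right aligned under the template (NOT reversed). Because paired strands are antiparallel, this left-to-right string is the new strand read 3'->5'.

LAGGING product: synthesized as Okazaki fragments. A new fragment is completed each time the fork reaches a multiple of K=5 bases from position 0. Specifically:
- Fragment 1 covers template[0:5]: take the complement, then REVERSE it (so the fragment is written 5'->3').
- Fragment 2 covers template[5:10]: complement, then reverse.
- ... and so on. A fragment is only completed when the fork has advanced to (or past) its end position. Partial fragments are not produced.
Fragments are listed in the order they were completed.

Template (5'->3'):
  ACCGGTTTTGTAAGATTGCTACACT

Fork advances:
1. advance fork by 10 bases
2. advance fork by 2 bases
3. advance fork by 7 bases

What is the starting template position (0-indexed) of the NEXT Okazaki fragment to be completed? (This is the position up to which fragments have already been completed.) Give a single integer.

Answer: 15

Derivation:
Step 1: advance 10 -> fork_pos = 0 + 10 = 10. Reached multiple(s) of 5: 5, 10 -> fragments 1-2 completed (2 total).
Step 2: advance 2 -> fork_pos = 10 + 2 = 12. Next multiple of 5 is 15 (not reached); still 2 fragment(s).
Step 3: advance 7 -> fork_pos = 12 + 7 = 19. Reached multiple(s) of 5: 15 -> fragment 3 completed (3 total).
3 fragment(s) completed, covering template[0:15] (3 x 5 = 15). The next fragment, fragment 4, covers template[15:20], so it starts at position 15.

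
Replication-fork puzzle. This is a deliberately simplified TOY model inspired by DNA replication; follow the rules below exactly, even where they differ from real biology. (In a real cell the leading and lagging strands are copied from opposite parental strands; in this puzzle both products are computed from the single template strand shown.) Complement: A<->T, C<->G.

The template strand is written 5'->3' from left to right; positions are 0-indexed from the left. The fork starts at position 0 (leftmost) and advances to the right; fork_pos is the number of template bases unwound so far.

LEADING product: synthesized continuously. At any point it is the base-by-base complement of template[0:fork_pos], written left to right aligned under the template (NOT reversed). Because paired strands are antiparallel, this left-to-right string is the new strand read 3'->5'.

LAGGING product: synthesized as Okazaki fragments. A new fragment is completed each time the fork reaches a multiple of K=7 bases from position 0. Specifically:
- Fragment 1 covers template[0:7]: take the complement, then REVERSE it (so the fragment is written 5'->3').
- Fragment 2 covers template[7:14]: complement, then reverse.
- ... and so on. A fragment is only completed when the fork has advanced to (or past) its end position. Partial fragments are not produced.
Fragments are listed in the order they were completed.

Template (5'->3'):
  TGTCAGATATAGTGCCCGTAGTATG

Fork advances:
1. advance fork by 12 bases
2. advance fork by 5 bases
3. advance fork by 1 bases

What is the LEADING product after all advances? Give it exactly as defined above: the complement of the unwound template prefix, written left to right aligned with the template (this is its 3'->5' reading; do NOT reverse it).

Step 1: advance 12 -> fork_pos = 0 + 12 = 12.
Step 2: advance 5 -> fork_pos = 12 + 5 = 17.
Step 3: advance 1 -> fork_pos = 17 + 1 = 18.
Unwound prefix: template[0:18] = TGTCAGATATAGTGCCCG
Complement it base by base (A<->T, C<->G), keeping left-to-right order:
  [0:5] TGTCA -> ACAGT
  [5:10] GATAT -> CTATA
  [10:15] AGTGC -> TCACG
  [15:18] CCG -> GGC
Concatenate: ACAGTCTATATCACGGGC (length 18; written aligned with the template, i.e. 3'->5').

Answer: ACAGTCTATATCACGGGC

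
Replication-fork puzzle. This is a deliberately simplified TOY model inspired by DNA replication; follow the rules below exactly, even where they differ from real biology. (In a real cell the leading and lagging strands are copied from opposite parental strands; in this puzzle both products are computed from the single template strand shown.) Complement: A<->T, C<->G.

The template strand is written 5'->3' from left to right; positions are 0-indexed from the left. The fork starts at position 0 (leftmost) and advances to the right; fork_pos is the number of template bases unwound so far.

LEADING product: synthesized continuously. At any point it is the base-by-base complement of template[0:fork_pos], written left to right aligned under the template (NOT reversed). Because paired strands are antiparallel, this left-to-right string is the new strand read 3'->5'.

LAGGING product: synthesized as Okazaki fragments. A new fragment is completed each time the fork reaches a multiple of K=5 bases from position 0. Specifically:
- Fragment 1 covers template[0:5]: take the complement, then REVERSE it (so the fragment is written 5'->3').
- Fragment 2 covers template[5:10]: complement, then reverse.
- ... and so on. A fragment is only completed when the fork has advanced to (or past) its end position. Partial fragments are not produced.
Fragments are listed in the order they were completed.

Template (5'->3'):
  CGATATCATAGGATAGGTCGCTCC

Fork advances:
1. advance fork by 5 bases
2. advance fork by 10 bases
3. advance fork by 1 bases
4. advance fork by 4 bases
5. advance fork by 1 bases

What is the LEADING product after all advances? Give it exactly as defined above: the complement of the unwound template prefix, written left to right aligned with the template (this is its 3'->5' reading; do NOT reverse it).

Answer: GCTATAGTATCCTATCCAGCG

Derivation:
Step 1: advance 5 -> fork_pos = 0 + 5 = 5.
Step 2: advance 10 -> fork_pos = 5 + 10 = 15.
Step 3: advance 1 -> fork_pos = 15 + 1 = 16.
Step 4: advance 4 -> fork_pos = 16 + 4 = 20.
Step 5: advance 1 -> fork_pos = 20 + 1 = 21.
Unwound prefix: template[0:21] = CGATATCATAGGATAGGTCGC
Complement it base by base (A<->T, C<->G), keeping left-to-right order:
  [0:5] CGATA -> GCTAT
  [5:10] TCATA -> AGTAT
  [10:15] GGATA -> CCTAT
  [15:20] GGTCG -> CCAGC
  [20:21] C -> G
Concatenate: GCTATAGTATCCTATCCAGCG (length 21; written aligned with the template, i.e. 3'->5').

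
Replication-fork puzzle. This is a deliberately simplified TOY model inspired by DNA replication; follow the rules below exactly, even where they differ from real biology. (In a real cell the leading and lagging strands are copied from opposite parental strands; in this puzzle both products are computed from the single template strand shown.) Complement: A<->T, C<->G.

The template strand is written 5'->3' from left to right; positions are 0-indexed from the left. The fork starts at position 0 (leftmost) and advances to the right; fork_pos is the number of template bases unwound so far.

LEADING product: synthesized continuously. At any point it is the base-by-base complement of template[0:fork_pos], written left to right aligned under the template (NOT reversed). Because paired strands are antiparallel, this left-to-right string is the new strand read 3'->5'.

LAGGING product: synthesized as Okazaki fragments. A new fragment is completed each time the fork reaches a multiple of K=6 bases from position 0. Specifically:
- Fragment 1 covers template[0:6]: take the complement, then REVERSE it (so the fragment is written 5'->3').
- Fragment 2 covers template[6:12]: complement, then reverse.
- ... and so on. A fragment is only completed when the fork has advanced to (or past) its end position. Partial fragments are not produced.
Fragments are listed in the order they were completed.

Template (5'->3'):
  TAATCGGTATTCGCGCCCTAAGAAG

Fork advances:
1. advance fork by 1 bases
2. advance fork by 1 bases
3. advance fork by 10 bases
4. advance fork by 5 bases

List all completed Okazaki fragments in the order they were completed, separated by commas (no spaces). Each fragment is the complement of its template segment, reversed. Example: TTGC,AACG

Step 1: advance 1 -> fork_pos = 0 + 1 = 1. Next multiple of 6 is 6 (not reached); still 0 fragment(s).
Step 2: advance 1 -> fork_pos = 1 + 1 = 2. Next multiple of 6 is 6 (not reached); still 0 fragment(s).
Step 3: advance 10 -> fork_pos = 2 + 10 = 12. Reached multiple(s) of 6: 6, 12 -> fragments 1-2 completed (2 total).
Step 4: advance 5 -> fork_pos = 12 + 5 = 17. Next multiple of 6 is 18 (not reached); still 2 fragment(s).
Final fork_pos = 17, so 2 fragment(s) are complete. Build each: template segment -> complement -> reverse.
Fragment 1: template[0:6] = TAATCG -> complement ATTAGC -> reversed CGATTA
Fragment 2: template[6:12] = GTATTC -> complement CATAAG -> reversed GAATAC

Answer: CGATTA,GAATAC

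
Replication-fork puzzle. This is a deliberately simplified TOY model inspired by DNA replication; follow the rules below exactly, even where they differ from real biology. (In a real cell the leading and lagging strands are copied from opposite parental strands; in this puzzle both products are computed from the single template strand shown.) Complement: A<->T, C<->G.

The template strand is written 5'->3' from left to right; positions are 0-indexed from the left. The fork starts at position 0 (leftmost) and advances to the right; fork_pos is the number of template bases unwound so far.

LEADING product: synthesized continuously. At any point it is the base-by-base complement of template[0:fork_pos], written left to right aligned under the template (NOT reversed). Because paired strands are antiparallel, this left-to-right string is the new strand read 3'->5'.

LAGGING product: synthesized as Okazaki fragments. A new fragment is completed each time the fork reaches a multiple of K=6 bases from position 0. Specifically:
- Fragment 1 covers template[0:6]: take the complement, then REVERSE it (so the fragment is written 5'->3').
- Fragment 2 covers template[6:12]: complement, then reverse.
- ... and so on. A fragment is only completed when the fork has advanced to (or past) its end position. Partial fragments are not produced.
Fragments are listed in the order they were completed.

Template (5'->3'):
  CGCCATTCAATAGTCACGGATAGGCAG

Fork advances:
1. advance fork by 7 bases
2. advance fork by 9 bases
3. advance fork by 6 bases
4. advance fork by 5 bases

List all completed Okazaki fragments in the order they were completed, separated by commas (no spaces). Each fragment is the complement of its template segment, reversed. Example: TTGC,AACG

Answer: ATGGCG,TATTGA,CGTGAC,CCTATC

Derivation:
Step 1: advance 7 -> fork_pos = 0 + 7 = 7. Reached multiple(s) of 6: 6 -> fragment 1 completed (1 total).
Step 2: advance 9 -> fork_pos = 7 + 9 = 16. Reached multiple(s) of 6: 12 -> fragment 2 completed (2 total).
Step 3: advance 6 -> fork_pos = 16 + 6 = 22. Reached multiple(s) of 6: 18 -> fragment 3 completed (3 total).
Step 4: advance 5 -> fork_pos = 22 + 5 = 27. Reached multiple(s) of 6: 24 -> fragment 4 completed (4 total).
Final fork_pos = 27, so 4 fragment(s) are complete. Build each: template segment -> complement -> reverse.
Fragment 1: template[0:6] = CGCCAT -> complement GCGGTA -> reversed ATGGCG
Fragment 2: template[6:12] = TCAATA -> complement AGTTAT -> reversed TATTGA
Fragment 3: template[12:18] = GTCACG -> complement CAGTGC -> reversed CGTGAC
Fragment 4: template[18:24] = GATAGG -> complement CTATCC -> reversed CCTATC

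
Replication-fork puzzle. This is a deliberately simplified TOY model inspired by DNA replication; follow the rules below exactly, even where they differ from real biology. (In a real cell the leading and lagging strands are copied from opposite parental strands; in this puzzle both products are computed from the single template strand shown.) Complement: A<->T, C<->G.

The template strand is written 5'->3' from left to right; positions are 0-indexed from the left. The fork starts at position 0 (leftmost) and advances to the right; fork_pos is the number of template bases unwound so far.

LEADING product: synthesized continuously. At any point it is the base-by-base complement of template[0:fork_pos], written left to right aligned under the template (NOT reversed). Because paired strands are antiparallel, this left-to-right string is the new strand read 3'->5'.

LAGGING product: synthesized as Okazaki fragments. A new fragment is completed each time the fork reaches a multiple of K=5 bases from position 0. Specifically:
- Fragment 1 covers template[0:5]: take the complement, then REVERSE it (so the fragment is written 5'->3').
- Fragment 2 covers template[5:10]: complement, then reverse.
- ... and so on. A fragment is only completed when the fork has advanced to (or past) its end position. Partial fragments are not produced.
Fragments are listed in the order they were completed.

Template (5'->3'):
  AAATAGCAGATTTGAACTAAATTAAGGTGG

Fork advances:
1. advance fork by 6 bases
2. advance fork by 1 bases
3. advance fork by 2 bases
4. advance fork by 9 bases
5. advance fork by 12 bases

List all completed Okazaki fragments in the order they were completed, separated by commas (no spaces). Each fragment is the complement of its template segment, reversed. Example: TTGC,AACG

Step 1: advance 6 -> fork_pos = 0 + 6 = 6. Reached multiple(s) of 5: 5 -> fragment 1 completed (1 total).
Step 2: advance 1 -> fork_pos = 6 + 1 = 7. Next multiple of 5 is 10 (not reached); still 1 fragment(s).
Step 3: advance 2 -> fork_pos = 7 + 2 = 9. Next multiple of 5 is 10 (not reached); still 1 fragment(s).
Step 4: advance 9 -> fork_pos = 9 + 9 = 18. Reached multiple(s) of 5: 10, 15 -> fragments 2-3 completed (3 total).
Step 5: advance 12 -> fork_pos = 18 + 12 = 30. Reached multiple(s) of 5: 20, 25, 30 -> fragments 4-6 completed (6 total).
Final fork_pos = 30, so 6 fragment(s) are complete. Build each: template segment -> complement -> reverse.
Fragment 1: template[0:5] = AAATA -> complement TTTAT -> reversed TATTT
Fragment 2: template[5:10] = GCAGA -> complement CGTCT -> reversed TCTGC
Fragment 3: template[10:15] = TTTGA -> complement AAACT -> reversed TCAAA
Fragment 4: template[15:20] = ACTAA -> complement TGATT -> reversed TTAGT
Fragment 5: template[20:25] = ATTAA -> complement TAATT -> reversed TTAAT
Fragment 6: template[25:30] = GGTGG -> complement CCACC -> reversed CCACC

Answer: TATTT,TCTGC,TCAAA,TTAGT,TTAAT,CCACC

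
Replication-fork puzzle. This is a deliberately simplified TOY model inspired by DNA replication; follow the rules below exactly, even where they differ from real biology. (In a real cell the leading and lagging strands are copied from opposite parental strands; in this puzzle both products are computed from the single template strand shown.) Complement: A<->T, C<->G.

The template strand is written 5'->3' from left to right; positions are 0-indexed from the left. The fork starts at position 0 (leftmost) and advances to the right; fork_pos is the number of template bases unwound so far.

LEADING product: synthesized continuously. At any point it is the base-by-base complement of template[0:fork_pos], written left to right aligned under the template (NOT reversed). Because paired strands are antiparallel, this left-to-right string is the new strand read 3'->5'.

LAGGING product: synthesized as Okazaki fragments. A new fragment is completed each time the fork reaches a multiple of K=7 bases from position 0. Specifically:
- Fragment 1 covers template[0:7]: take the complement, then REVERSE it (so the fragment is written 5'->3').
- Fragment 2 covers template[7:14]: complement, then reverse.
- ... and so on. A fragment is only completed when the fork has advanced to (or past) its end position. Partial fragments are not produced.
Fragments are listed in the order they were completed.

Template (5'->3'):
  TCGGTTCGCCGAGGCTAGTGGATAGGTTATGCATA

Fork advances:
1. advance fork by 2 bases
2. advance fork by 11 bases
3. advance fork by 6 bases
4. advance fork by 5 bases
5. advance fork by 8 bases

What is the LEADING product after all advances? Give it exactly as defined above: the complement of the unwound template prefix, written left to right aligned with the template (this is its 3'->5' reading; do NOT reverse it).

Step 1: advance 2 -> fork_pos = 0 + 2 = 2.
Step 2: advance 11 -> fork_pos = 2 + 11 = 13.
Step 3: advance 6 -> fork_pos = 13 + 6 = 19.
Step 4: advance 5 -> fork_pos = 19 + 5 = 24.
Step 5: advance 8 -> fork_pos = 24 + 8 = 32.
Unwound prefix: template[0:32] = TCGGTTCGCCGAGGCTAGTGGATAGGTTATGC
Complement it base by base (A<->T, C<->G), keeping left-to-right order:
  [0:5] TCGGT -> AGCCA
  [5:10] TCGCC -> AGCGG
  [10:15] GAGGC -> CTCCG
  [15:20] TAGTG -> ATCAC
  [20:25] GATAG -> CTATC
  [25:30] GTTAT -> CAATA
  [30:32] GC -> CG
Concatenate: AGCCAAGCGGCTCCGATCACCTATCCAATACG (length 32; written aligned with the template, i.e. 3'->5').

Answer: AGCCAAGCGGCTCCGATCACCTATCCAATACG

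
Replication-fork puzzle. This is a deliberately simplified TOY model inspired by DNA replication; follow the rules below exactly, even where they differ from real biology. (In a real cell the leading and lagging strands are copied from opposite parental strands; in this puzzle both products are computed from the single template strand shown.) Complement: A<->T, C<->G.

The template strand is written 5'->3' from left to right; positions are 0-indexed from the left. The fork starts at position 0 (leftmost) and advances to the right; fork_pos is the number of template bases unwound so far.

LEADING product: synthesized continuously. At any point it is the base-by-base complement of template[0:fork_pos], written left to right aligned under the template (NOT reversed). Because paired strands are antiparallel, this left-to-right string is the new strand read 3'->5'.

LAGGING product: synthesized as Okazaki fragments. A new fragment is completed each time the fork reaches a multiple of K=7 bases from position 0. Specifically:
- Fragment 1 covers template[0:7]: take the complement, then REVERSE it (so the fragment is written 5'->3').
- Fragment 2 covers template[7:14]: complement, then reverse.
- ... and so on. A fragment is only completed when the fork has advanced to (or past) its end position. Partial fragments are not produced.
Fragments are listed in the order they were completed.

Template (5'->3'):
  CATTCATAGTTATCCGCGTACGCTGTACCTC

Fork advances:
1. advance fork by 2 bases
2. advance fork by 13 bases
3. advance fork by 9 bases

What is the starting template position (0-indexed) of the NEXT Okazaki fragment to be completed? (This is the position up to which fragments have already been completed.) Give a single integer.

Answer: 21

Derivation:
Step 1: advance 2 -> fork_pos = 0 + 2 = 2. Next multiple of 7 is 7 (not reached); still 0 fragment(s).
Step 2: advance 13 -> fork_pos = 2 + 13 = 15. Reached multiple(s) of 7: 7, 14 -> fragments 1-2 completed (2 total).
Step 3: advance 9 -> fork_pos = 15 + 9 = 24. Reached multiple(s) of 7: 21 -> fragment 3 completed (3 total).
3 fragment(s) completed, covering template[0:21] (3 x 7 = 21). The next fragment, fragment 4, covers template[21:28], so it starts at position 21.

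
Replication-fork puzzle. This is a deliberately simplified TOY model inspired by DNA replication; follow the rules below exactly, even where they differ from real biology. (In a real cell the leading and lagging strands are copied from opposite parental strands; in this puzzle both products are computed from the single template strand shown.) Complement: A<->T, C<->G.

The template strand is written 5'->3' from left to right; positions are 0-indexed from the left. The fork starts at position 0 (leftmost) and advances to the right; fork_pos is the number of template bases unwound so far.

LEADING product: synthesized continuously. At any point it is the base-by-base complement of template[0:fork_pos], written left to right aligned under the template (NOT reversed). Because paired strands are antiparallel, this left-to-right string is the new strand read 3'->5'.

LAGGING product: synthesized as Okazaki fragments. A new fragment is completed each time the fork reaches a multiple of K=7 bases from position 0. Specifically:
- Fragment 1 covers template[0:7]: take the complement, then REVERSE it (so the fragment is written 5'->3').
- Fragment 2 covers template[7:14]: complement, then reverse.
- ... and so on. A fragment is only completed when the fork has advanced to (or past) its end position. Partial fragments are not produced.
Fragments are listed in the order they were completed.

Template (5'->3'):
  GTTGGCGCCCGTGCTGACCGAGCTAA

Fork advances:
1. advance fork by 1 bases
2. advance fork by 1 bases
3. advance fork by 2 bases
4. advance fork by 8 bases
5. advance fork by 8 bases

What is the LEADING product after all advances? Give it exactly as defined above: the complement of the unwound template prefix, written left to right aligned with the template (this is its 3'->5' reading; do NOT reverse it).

Answer: CAACCGCGGGCACGACTGGC

Derivation:
Step 1: advance 1 -> fork_pos = 0 + 1 = 1.
Step 2: advance 1 -> fork_pos = 1 + 1 = 2.
Step 3: advance 2 -> fork_pos = 2 + 2 = 4.
Step 4: advance 8 -> fork_pos = 4 + 8 = 12.
Step 5: advance 8 -> fork_pos = 12 + 8 = 20.
Unwound prefix: template[0:20] = GTTGGCGCCCGTGCTGACCG
Complement it base by base (A<->T, C<->G), keeping left-to-right order:
  [0:5] GTTGG -> CAACC
  [5:10] CGCCC -> GCGGG
  [10:15] GTGCT -> CACGA
  [15:20] GACCG -> CTGGC
Concatenate: CAACCGCGGGCACGACTGGC (length 20; written aligned with the template, i.e. 3'->5').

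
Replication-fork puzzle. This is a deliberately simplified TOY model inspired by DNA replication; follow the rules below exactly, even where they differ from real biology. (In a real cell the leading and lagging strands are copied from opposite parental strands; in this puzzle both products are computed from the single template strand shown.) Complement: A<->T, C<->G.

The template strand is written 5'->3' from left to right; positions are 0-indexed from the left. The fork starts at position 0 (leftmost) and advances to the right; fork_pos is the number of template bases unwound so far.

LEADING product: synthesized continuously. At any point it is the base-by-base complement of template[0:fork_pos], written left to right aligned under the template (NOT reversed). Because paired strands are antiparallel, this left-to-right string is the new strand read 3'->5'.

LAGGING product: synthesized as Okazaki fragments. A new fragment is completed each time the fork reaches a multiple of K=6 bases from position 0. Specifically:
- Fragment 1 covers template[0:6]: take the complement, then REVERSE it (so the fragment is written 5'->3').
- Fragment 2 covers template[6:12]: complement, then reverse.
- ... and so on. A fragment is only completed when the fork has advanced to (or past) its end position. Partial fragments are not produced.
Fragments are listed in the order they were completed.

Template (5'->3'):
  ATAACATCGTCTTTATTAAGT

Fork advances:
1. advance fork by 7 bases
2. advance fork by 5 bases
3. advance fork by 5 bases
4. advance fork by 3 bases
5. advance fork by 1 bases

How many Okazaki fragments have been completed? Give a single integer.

Step 1: advance 7 -> fork_pos = 0 + 7 = 7. Reached multiple(s) of 6: 6 -> fragment 1 completed (1 total).
Step 2: advance 5 -> fork_pos = 7 + 5 = 12. Reached multiple(s) of 6: 12 -> fragment 2 completed (2 total).
Step 3: advance 5 -> fork_pos = 12 + 5 = 17. Next multiple of 6 is 18 (not reached); still 2 fragment(s).
Step 4: advance 3 -> fork_pos = 17 + 3 = 20. Reached multiple(s) of 6: 18 -> fragment 3 completed (3 total).
Step 5: advance 1 -> fork_pos = 20 + 1 = 21. Next multiple of 6 is 24 (not reached); still 3 fragment(s).
Check: final fork_pos = 21; the multiples of 6 that are <= 21 are 6..18 -> 21 // 6 = 3 completed fragment(s).

Answer: 3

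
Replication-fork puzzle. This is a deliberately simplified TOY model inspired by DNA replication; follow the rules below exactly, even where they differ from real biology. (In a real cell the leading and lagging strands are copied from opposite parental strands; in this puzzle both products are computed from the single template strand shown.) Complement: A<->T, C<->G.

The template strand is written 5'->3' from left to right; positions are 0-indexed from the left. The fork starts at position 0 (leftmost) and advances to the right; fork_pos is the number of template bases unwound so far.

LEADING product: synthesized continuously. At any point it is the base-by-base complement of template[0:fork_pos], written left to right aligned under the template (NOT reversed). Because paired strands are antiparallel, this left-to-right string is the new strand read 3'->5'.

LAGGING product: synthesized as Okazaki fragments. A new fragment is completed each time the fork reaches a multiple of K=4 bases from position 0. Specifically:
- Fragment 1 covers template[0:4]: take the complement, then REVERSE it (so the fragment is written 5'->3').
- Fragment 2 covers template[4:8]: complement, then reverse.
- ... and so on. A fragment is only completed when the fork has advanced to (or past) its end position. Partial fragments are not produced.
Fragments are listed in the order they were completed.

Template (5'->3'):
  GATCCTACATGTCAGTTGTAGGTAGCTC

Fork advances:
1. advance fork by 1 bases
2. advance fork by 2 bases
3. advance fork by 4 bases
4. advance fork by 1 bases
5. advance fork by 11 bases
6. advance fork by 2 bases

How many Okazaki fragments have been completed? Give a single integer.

Answer: 5

Derivation:
Step 1: advance 1 -> fork_pos = 0 + 1 = 1. Next multiple of 4 is 4 (not reached); still 0 fragment(s).
Step 2: advance 2 -> fork_pos = 1 + 2 = 3. Next multiple of 4 is 4 (not reached); still 0 fragment(s).
Step 3: advance 4 -> fork_pos = 3 + 4 = 7. Reached multiple(s) of 4: 4 -> fragment 1 completed (1 total).
Step 4: advance 1 -> fork_pos = 7 + 1 = 8. Reached multiple(s) of 4: 8 -> fragment 2 completed (2 total).
Step 5: advance 11 -> fork_pos = 8 + 11 = 19. Reached multiple(s) of 4: 12, 16 -> fragments 3-4 completed (4 total).
Step 6: advance 2 -> fork_pos = 19 + 2 = 21. Reached multiple(s) of 4: 20 -> fragment 5 completed (5 total).
Check: final fork_pos = 21; the multiples of 4 that are <= 21 are 4..20 -> 21 // 4 = 5 completed fragment(s).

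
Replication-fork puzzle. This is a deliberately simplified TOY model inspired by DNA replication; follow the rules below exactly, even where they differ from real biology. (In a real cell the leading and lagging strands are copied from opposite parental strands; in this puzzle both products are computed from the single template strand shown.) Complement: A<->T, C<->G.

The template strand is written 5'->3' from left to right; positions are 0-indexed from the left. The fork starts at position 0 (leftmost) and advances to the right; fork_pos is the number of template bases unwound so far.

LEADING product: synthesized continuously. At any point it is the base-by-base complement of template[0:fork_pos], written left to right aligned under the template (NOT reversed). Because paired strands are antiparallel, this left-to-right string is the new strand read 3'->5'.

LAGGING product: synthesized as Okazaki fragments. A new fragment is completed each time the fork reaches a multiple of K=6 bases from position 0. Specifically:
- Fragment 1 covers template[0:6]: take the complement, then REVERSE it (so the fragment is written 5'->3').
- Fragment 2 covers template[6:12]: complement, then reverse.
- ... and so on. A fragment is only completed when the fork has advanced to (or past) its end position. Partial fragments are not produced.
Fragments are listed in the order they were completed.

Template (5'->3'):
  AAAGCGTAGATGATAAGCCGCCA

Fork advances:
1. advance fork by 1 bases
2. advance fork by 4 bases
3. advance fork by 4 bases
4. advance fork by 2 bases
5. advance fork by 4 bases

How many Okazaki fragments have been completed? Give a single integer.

Answer: 2

Derivation:
Step 1: advance 1 -> fork_pos = 0 + 1 = 1. Next multiple of 6 is 6 (not reached); still 0 fragment(s).
Step 2: advance 4 -> fork_pos = 1 + 4 = 5. Next multiple of 6 is 6 (not reached); still 0 fragment(s).
Step 3: advance 4 -> fork_pos = 5 + 4 = 9. Reached multiple(s) of 6: 6 -> fragment 1 completed (1 total).
Step 4: advance 2 -> fork_pos = 9 + 2 = 11. Next multiple of 6 is 12 (not reached); still 1 fragment(s).
Step 5: advance 4 -> fork_pos = 11 + 4 = 15. Reached multiple(s) of 6: 12 -> fragment 2 completed (2 total).
Check: final fork_pos = 15; the multiples of 6 that are <= 15 are 6..12 -> 15 // 6 = 2 completed fragment(s).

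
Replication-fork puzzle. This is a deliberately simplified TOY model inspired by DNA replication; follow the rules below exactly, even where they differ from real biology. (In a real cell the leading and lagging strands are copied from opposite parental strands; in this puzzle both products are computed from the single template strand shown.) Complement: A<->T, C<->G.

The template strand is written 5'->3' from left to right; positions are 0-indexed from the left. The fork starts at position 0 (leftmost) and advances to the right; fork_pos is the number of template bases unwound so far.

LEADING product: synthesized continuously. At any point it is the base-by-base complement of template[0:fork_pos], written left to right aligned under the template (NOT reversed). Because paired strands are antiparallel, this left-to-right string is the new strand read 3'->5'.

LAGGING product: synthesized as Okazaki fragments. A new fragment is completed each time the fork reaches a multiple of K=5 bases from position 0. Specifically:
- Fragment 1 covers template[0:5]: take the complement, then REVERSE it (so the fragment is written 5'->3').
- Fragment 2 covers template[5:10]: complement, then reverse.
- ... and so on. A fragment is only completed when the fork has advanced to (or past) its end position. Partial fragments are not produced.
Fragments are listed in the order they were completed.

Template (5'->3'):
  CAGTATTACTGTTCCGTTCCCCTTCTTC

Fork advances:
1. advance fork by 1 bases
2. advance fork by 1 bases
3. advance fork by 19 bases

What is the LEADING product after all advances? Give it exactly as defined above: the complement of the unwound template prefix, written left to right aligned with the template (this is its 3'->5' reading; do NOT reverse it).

Step 1: advance 1 -> fork_pos = 0 + 1 = 1.
Step 2: advance 1 -> fork_pos = 1 + 1 = 2.
Step 3: advance 19 -> fork_pos = 2 + 19 = 21.
Unwound prefix: template[0:21] = CAGTATTACTGTTCCGTTCCC
Complement it base by base (A<->T, C<->G), keeping left-to-right order:
  [0:5] CAGTA -> GTCAT
  [5:10] TTACT -> AATGA
  [10:15] GTTCC -> CAAGG
  [15:20] GTTCC -> CAAGG
  [20:21] C -> G
Concatenate: GTCATAATGACAAGGCAAGGG (length 21; written aligned with the template, i.e. 3'->5').

Answer: GTCATAATGACAAGGCAAGGG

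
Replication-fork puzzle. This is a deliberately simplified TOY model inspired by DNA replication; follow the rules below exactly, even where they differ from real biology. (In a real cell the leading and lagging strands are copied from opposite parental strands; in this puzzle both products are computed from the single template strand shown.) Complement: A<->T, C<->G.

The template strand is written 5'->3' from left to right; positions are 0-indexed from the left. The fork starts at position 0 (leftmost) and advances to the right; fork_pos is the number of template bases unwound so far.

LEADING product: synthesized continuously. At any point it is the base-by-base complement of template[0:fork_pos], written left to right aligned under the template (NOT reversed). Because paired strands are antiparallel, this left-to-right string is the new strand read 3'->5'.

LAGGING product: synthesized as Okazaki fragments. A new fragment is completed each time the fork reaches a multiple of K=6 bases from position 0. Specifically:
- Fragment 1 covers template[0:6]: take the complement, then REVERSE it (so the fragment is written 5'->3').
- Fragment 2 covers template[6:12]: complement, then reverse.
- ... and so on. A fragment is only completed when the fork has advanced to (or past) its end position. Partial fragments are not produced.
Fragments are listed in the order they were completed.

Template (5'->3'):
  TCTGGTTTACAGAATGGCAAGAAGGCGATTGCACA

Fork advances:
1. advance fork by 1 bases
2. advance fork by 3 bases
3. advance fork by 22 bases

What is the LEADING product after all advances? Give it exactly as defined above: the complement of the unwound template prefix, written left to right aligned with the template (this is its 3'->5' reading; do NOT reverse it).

Answer: AGACCAAATGTCTTACCGTTCTTCCG

Derivation:
Step 1: advance 1 -> fork_pos = 0 + 1 = 1.
Step 2: advance 3 -> fork_pos = 1 + 3 = 4.
Step 3: advance 22 -> fork_pos = 4 + 22 = 26.
Unwound prefix: template[0:26] = TCTGGTTTACAGAATGGCAAGAAGGC
Complement it base by base (A<->T, C<->G), keeping left-to-right order:
  [0:5] TCTGG -> AGACC
  [5:10] TTTAC -> AAATG
  [10:15] AGAAT -> TCTTA
  [15:20] GGCAA -> CCGTT
  [20:25] GAAGG -> CTTCC
  [25:26] C -> G
Concatenate: AGACCAAATGTCTTACCGTTCTTCCG (length 26; written aligned with the template, i.e. 3'->5').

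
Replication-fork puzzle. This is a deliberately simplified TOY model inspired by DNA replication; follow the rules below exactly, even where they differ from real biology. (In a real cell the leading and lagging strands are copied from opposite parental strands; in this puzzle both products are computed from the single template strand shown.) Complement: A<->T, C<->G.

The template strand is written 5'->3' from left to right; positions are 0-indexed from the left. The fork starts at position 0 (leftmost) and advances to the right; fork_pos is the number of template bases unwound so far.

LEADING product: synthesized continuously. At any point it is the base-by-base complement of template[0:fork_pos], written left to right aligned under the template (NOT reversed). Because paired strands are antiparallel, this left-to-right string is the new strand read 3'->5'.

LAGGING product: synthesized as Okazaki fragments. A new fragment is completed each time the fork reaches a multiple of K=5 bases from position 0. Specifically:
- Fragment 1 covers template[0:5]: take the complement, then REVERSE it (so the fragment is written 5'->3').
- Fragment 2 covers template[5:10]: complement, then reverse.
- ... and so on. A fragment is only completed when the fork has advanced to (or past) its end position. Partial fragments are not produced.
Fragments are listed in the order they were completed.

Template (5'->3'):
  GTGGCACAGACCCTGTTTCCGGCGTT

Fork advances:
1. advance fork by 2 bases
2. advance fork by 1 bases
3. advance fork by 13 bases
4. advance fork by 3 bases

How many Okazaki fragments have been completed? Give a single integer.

Answer: 3

Derivation:
Step 1: advance 2 -> fork_pos = 0 + 2 = 2. Next multiple of 5 is 5 (not reached); still 0 fragment(s).
Step 2: advance 1 -> fork_pos = 2 + 1 = 3. Next multiple of 5 is 5 (not reached); still 0 fragment(s).
Step 3: advance 13 -> fork_pos = 3 + 13 = 16. Reached multiple(s) of 5: 5, 10, 15 -> fragments 1-3 completed (3 total).
Step 4: advance 3 -> fork_pos = 16 + 3 = 19. Next multiple of 5 is 20 (not reached); still 3 fragment(s).
Check: final fork_pos = 19; the multiples of 5 that are <= 19 are 5..15 -> 19 // 5 = 3 completed fragment(s).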